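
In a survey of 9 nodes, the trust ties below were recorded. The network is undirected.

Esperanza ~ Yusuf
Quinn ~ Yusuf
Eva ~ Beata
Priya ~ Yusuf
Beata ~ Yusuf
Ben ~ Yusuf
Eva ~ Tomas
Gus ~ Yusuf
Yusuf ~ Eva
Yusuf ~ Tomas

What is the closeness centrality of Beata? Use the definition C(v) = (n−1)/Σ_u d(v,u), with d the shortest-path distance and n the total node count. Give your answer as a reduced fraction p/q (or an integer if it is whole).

4/7

Distances from Beata: Ben:2, Esperanza:2, Eva:1, Gus:2, Priya:2, Quinn:2, Tomas:2, Yusuf:1. Sum = 14.
n = 9, so closeness = 8/14 = 4/7.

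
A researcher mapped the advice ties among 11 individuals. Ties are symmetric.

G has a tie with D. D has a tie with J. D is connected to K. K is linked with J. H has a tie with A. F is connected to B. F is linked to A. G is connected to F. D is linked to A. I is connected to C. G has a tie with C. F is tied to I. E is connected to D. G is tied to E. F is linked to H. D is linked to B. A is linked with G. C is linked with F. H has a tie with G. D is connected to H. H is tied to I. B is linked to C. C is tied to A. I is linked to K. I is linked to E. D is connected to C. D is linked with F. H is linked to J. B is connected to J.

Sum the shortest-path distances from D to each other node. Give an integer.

11

Distances from D: A:1, B:1, C:1, E:1, F:1, G:1, H:1, I:2, J:1, K:1.
Sum = 1 + 1 + 1 + 1 + 1 + 1 + 1 + 2 + 1 + 1 = 11.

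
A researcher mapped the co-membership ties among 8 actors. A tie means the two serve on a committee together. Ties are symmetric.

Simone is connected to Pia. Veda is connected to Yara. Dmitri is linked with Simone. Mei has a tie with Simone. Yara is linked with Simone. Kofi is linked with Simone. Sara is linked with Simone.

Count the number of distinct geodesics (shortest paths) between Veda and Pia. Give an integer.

1

The shortest distance is 3, and the only length-3 path is Veda–Yara–Simone–Pia. So there is exactly 1 shortest path.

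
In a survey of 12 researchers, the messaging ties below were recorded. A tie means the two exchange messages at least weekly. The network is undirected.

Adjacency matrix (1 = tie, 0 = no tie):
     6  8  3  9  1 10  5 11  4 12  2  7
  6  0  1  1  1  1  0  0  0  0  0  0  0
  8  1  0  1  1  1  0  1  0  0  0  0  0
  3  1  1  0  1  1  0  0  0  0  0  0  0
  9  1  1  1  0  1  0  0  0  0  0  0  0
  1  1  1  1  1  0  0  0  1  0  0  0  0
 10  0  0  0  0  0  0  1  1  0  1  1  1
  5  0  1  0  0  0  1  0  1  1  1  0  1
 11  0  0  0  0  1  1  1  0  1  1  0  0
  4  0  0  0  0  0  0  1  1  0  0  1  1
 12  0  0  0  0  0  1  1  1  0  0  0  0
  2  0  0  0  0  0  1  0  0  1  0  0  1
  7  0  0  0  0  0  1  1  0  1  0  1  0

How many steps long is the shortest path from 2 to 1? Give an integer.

One shortest route is 2 – 10 – 11 – 1, which uses 3 edges, and at distance 2 from 2 we only reach {5, 11, 12}, which does not include 1. So d(2,1) = 3.

3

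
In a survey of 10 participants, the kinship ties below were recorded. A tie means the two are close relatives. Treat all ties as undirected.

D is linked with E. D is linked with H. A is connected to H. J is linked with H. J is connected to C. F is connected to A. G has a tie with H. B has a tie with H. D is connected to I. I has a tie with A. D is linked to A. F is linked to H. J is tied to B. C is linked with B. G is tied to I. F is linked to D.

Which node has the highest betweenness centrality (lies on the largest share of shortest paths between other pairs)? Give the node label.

H

Unnormalized betweenness of each node: A:11/6, B:7/2, C:0, D:59/6, E:0, F:0, G:4/3, H:41/2, I:3/2, J:7/2.
H has the largest value, 41/2, making it the main broker — the node through which the most shortest paths run.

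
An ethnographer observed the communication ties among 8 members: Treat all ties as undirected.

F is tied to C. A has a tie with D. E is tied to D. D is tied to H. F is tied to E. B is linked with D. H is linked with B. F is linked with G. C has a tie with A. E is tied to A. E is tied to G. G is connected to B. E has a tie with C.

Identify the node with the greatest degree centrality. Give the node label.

Degrees — A:3, B:3, C:3, D:4, E:5, F:3, G:3, H:2.
The maximum is 5, attained only by E.

E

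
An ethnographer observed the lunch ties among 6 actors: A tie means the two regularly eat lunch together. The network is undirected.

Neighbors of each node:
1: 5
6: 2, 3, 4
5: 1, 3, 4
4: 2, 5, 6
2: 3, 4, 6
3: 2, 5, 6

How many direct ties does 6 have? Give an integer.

3

6 is directly tied to 2, 3, and 4. That is 3 neighbors, so the degree of 6 is 3.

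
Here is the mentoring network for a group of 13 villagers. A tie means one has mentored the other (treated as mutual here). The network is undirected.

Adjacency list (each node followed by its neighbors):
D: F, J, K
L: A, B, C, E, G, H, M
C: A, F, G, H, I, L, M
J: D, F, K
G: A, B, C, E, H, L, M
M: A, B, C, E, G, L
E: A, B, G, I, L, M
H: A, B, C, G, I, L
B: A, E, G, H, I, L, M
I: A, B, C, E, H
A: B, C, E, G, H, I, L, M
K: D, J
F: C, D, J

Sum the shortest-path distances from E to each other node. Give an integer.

Distances from E: A:1, B:1, C:2, D:4, F:3, G:1, H:2, I:1, J:4, K:5, L:1, M:1.
Sum = 1 + 1 + 2 + 4 + 3 + 1 + 2 + 1 + 4 + 5 + 1 + 1 = 26.

26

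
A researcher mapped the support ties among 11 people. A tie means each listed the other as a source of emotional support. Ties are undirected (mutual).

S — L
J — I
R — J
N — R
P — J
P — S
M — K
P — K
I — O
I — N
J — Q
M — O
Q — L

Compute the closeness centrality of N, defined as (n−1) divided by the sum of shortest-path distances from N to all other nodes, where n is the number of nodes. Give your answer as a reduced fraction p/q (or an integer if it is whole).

Distances from N: I:1, J:2, K:4, L:4, M:3, O:2, P:3, Q:3, R:1, S:4. Sum = 27.
n = 11, so closeness = 10/27.

10/27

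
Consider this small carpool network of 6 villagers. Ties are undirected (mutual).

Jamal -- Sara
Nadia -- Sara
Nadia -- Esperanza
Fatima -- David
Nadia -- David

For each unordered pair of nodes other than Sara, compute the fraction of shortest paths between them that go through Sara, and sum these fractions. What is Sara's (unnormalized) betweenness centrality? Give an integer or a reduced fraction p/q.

4

Pairs whose geodesics pass through Sara — Jamal–Nadia: 1; Jamal–David: 1; Jamal–Esperanza: 1; Jamal–Fatima: 1.
All other pairs contribute 0.
Summing the contributions gives betweenness(Sara) = 4.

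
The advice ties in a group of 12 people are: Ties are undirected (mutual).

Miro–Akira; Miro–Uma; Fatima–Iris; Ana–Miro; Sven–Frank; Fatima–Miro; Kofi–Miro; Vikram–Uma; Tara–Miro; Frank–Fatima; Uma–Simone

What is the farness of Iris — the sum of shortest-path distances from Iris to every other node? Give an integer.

Distances from Iris: Akira:3, Ana:3, Fatima:1, Frank:2, Kofi:3, Miro:2, Simone:4, Sven:3, Tara:3, Uma:3, Vikram:4.
Sum = 3 + 3 + 1 + 2 + 3 + 2 + 4 + 3 + 3 + 3 + 4 = 31.

31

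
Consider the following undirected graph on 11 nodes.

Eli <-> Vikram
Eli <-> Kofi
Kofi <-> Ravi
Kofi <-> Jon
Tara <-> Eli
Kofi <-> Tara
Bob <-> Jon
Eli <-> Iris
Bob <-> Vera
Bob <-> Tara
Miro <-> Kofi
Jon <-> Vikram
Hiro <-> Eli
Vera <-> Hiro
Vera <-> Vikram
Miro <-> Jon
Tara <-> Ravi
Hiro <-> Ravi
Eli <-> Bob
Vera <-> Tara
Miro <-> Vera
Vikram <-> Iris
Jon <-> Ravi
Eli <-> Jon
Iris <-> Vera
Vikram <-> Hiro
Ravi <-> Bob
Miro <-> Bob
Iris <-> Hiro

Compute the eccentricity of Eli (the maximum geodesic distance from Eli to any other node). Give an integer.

2

Distances from Eli: Bob:1, Hiro:1, Iris:1, Jon:1, Kofi:1, Miro:2, Ravi:2, Tara:1, Vera:2, Vikram:1.
The largest is 2 (to Vera, Ravi, and Miro), so the eccentricity of Eli is 2.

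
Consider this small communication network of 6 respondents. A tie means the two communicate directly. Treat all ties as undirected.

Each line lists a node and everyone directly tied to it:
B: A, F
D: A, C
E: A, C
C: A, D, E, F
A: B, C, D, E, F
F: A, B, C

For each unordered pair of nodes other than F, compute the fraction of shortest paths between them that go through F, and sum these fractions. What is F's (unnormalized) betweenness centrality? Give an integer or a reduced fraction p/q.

1/2

Pairs whose geodesics pass through F — B–C: 1/2.
All other pairs contribute 0.
Summing the contributions gives betweenness(F) = 1/2.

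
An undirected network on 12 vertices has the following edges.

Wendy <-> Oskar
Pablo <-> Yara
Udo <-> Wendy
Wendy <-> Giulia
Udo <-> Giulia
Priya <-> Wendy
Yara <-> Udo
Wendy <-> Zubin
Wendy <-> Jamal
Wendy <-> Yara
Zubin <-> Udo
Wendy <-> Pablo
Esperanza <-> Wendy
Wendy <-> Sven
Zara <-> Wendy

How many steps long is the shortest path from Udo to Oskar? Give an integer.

One shortest route is Udo – Wendy – Oskar, which uses 2 edges, and Udo and Oskar are not directly tied, so nothing shorter exists. So d(Udo,Oskar) = 2.

2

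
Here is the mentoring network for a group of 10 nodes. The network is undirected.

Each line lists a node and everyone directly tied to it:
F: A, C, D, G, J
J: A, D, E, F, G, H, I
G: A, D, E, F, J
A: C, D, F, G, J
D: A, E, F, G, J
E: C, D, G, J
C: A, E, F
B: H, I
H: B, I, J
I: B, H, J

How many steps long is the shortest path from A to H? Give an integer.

2

One shortest route is A – J – H, which uses 2 edges, and A and H are not directly tied, so nothing shorter exists. So d(A,H) = 2.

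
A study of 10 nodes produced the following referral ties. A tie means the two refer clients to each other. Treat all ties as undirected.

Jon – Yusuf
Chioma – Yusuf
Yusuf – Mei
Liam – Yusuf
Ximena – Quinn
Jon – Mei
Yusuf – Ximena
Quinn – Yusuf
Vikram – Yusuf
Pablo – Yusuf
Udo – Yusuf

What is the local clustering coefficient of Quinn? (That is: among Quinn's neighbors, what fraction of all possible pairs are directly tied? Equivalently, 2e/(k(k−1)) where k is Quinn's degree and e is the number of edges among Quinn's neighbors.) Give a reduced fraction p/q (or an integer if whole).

1

Quinn's neighbors: Ximena and Yusuf (k = 2).
Possible neighbor pairs: C(2,2) = 1. Edges among them: Ximena–Yusuf → e = 1.
Clustering(Quinn) = 1/1.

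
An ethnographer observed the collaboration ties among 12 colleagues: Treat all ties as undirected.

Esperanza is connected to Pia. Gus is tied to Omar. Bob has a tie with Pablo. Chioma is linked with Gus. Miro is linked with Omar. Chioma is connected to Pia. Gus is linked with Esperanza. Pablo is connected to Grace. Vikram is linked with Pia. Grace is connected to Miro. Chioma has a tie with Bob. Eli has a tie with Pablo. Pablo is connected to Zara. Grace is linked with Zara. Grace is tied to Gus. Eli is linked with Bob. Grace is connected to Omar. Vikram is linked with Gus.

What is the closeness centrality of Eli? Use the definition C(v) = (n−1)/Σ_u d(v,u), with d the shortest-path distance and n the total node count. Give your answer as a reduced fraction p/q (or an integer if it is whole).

Distances from Eli: Bob:1, Chioma:2, Esperanza:4, Grace:2, Gus:3, Miro:3, Omar:3, Pablo:1, Pia:3, Vikram:4, Zara:2. Sum = 28.
n = 12, so closeness = 11/28.

11/28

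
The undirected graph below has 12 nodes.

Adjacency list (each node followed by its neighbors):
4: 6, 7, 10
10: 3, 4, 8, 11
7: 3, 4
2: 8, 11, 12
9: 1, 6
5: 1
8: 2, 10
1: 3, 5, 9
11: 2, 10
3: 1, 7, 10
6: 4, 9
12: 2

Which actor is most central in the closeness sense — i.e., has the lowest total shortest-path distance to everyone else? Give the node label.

Farness (sum of distances to all others) for each node — 1:27, 2:33, 3:23, 4:25, 5:37, 6:29, 7:29, 8:27, 9:33, 10:21, 11:27, 12:43.
The smallest farness is 21, for 10, so 10 has the highest closeness.

10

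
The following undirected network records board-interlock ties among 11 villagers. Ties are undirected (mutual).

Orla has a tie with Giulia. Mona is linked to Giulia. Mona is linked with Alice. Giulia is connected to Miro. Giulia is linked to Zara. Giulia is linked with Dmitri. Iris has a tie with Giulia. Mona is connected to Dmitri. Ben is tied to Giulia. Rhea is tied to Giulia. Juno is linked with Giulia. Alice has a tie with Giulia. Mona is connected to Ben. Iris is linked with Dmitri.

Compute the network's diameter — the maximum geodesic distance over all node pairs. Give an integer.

2

Eccentricity of each node (its greatest distance to any other): Alice:2, Ben:2, Dmitri:2, Giulia:1, Iris:2, Juno:2, Miro:2, Mona:2, Orla:2, Rhea:2, Zara:2.
The maximum eccentricity is 2, realized for instance by the pair Zara–Mona via Zara – Giulia – Mona. So the diameter is 2.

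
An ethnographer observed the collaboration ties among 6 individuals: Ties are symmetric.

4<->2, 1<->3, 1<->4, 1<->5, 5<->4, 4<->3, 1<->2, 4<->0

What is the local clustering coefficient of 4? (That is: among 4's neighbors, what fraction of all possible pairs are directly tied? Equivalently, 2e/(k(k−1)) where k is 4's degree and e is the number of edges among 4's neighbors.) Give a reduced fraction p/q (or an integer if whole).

4's neighbors: 0, 1, 2, 3, and 5 (k = 5).
Possible neighbor pairs: C(5,2) = 10. Edges among them: 1–2, 1–3, 1–5 → e = 3.
Clustering(4) = 3/10.

3/10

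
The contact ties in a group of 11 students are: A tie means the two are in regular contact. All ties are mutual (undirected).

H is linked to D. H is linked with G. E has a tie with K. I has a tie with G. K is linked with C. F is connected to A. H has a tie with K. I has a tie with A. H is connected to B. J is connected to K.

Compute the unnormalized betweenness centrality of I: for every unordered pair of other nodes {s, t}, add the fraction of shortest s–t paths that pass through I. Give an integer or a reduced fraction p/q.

Pairs whose geodesics pass through I — F–G: 1; F–K: 1; F–B: 1; F–D: 1; F–E: 1; F–C: 1; F–J: 1; F–H: 1; G–A: 1; K–A: 1; B–A: 1; D–A: 1; A–E: 1; A–C: 1 … (+2 more pairs).
All other pairs contribute 0.
Summing the contributions gives betweenness(I) = 16.

16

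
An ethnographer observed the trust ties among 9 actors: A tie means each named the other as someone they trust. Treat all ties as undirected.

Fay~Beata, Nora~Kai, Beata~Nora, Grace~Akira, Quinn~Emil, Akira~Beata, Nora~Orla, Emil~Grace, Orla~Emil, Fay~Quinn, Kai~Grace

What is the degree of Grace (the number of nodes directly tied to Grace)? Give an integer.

Grace is directly tied to Akira, Emil, and Kai. That is 3 neighbors, so the degree of Grace is 3.

3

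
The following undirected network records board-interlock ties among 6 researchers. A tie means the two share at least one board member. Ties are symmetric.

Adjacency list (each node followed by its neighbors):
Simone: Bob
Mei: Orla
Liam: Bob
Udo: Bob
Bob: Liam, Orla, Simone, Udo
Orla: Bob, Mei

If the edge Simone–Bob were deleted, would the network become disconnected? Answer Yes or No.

Yes

Without the Simone–Bob edge there is no alternate route between Simone and Bob, so the network disconnects. It is a bridge.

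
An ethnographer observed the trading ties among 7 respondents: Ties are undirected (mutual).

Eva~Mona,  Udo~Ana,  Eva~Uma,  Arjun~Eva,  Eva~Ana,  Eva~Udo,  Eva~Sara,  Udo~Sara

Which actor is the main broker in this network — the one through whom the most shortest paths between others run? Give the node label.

Eva

Unnormalized betweenness of each node: Ana:0, Arjun:0, Eva:25/2, Mona:0, Sara:0, Udo:1/2, Uma:0.
Eva has the largest value, 25/2, making it the main broker — the node through which the most shortest paths run.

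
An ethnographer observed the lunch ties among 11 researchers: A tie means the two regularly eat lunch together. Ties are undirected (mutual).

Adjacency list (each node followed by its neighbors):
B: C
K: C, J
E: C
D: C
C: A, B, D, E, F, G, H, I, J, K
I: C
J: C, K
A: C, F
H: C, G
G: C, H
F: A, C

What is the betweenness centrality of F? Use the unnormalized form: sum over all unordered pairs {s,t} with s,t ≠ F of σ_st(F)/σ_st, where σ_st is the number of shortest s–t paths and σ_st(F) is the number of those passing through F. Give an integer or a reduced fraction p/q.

No shortest path between any pair of other nodes passes through F.
Summing the contributions gives betweenness(F) = 0.

0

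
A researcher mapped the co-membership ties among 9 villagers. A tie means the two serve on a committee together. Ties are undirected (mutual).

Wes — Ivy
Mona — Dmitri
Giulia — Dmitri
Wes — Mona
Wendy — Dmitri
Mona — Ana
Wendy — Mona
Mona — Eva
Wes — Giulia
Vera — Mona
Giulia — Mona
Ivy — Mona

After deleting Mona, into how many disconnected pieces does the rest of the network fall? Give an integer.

4

Without Mona, the remaining ties split the others into: {Dmitri, Giulia, Ivy, Wendy, Wes}; {Eva}; {Ana}; {Vera}.
That's 4 separate components.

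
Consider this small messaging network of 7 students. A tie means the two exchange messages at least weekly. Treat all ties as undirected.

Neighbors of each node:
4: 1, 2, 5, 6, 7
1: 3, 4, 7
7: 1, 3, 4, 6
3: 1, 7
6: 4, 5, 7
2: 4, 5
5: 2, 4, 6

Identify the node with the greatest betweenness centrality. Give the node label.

Unnormalized betweenness of each node: 1:4/3, 2:0, 3:0, 4:37/6, 5:1/2, 6:5/6, 7:19/6.
4 has the largest value, 37/6, making it the main broker — the node through which the most shortest paths run.

4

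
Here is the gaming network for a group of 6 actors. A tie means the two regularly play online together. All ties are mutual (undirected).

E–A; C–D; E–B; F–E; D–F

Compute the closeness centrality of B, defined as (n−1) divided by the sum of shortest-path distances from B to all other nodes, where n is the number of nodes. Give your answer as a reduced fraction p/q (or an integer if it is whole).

Distances from B: A:2, C:4, D:3, E:1, F:2. Sum = 12.
n = 6, so closeness = 5/12.

5/12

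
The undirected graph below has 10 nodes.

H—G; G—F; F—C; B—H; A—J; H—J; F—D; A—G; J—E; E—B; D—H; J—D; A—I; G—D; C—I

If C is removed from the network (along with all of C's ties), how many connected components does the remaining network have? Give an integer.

C's neighbors (F and I) remain reachable from one another through other ties, so the rest of the network stays in one piece.

1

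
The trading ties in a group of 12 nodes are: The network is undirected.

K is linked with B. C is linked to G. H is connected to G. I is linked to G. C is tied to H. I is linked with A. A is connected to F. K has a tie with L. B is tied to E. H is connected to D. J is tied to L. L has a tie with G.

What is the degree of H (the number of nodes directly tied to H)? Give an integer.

3

H is directly tied to C, D, and G. That is 3 neighbors, so the degree of H is 3.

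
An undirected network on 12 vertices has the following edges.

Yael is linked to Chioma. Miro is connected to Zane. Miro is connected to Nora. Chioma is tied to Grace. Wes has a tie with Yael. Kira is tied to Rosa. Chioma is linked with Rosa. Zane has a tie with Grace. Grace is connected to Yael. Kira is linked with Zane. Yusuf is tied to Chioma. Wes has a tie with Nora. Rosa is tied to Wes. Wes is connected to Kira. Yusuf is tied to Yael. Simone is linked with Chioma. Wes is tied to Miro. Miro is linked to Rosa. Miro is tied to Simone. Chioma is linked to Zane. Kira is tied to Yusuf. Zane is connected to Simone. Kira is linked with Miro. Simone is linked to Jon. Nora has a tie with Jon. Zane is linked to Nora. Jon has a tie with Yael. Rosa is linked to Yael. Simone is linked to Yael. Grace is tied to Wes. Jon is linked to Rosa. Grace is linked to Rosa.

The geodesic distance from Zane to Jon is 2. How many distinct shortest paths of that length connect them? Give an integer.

2

The shortest distance is 2. The length-2 paths are: Zane–Simone–Jon; Zane–Nora–Jon.
That gives 2 distinct shortest paths.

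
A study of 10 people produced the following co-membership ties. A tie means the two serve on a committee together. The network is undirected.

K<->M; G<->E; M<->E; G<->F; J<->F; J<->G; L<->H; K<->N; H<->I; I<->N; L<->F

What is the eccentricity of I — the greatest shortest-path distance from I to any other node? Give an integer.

Distances from I: E:4, F:3, G:4, H:1, J:4, K:2, L:2, M:3, N:1.
The largest is 4 (to E, G, and J), so the eccentricity of I is 4.

4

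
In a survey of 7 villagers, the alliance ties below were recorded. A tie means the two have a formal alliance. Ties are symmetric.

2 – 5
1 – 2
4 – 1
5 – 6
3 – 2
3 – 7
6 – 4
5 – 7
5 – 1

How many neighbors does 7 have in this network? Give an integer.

2

7 is directly tied to 3 and 5. That is 2 neighbors, so the degree of 7 is 2.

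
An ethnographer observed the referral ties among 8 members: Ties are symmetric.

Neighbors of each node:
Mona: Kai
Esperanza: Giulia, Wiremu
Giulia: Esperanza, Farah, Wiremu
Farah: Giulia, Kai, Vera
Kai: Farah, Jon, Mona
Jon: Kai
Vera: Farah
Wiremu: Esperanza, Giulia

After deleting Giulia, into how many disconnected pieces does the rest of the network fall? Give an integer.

Without Giulia, the remaining ties split the others into: {Esperanza, Wiremu}; {Farah, Jon, Kai, Mona, Vera}.
That's 2 separate components.

2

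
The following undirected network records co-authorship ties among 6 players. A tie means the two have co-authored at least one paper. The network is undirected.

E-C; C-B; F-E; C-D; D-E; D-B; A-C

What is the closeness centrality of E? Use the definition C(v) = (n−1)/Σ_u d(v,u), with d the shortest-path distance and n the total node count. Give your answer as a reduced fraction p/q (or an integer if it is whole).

Distances from E: A:2, B:2, C:1, D:1, F:1. Sum = 7.
n = 6, so closeness = 5/7.

5/7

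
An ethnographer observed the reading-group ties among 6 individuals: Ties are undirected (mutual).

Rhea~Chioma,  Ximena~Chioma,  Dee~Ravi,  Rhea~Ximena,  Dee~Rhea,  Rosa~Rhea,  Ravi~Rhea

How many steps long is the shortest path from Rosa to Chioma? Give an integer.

2

One shortest route is Rosa – Rhea – Chioma, which uses 2 edges, and Rosa and Chioma are not directly tied, so nothing shorter exists. So d(Rosa,Chioma) = 2.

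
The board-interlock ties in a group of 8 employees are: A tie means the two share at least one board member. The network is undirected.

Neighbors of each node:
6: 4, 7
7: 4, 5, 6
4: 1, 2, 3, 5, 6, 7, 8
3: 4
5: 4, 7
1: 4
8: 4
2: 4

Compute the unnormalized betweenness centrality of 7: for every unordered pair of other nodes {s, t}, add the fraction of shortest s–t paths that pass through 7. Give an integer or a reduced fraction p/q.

Pairs whose geodesics pass through 7 — 6–5: 1/2.
All other pairs contribute 0.
Summing the contributions gives betweenness(7) = 1/2.

1/2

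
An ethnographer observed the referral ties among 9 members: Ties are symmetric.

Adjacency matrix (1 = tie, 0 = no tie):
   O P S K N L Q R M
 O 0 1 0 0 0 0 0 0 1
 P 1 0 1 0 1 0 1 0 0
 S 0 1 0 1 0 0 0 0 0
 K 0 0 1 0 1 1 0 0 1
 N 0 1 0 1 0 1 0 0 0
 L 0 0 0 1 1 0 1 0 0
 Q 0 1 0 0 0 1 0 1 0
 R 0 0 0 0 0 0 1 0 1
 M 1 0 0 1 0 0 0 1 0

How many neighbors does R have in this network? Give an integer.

R is directly tied to M and Q. That is 2 neighbors, so the degree of R is 2.

2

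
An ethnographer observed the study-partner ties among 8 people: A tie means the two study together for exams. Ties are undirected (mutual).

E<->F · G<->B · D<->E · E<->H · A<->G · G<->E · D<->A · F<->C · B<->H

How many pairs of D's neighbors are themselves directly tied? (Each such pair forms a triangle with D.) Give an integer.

D's neighbors are A and E, but none of them are tied to each other, so no triangle contains D.

0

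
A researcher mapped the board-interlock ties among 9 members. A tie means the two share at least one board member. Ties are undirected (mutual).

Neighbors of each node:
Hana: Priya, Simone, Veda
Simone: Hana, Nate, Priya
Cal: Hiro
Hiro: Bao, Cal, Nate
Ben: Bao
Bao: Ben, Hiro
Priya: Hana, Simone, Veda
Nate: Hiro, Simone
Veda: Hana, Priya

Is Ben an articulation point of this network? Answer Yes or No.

No

Even without Ben, every remaining node can still reach every other (the residual graph is connected), so Ben is not a cut vertex.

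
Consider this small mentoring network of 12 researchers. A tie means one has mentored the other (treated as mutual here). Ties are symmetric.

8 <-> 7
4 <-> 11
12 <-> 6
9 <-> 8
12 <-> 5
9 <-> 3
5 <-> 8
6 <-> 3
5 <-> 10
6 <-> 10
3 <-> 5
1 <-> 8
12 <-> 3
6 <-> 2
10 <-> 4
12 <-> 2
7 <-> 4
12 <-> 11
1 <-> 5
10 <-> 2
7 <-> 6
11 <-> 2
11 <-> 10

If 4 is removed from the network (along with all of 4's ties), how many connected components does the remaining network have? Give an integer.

1

4's neighbors (7, 10, and 11) remain reachable from one another through other ties, so the rest of the network stays in one piece.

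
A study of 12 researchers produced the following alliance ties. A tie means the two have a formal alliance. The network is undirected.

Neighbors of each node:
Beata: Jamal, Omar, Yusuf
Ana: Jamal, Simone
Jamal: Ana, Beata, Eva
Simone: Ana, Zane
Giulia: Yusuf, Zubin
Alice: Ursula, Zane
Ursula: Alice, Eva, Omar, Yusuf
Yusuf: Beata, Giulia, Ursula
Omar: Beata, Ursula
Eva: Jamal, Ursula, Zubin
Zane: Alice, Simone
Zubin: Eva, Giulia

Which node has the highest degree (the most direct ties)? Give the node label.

Degrees — Alice:2, Ana:2, Beata:3, Eva:3, Giulia:2, Jamal:3, Omar:2, Simone:2, Ursula:4, Yusuf:3, Zane:2, Zubin:2.
The maximum is 4, attained only by Ursula.

Ursula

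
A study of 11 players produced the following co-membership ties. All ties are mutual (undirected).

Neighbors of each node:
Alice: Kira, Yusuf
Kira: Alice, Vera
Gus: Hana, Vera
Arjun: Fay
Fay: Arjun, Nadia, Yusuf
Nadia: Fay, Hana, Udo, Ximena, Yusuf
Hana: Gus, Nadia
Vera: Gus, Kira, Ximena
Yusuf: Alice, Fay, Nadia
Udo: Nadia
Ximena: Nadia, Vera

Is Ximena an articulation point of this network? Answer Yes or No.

No

Even without Ximena, every remaining node can still reach every other (the residual graph is connected), so Ximena is not a cut vertex.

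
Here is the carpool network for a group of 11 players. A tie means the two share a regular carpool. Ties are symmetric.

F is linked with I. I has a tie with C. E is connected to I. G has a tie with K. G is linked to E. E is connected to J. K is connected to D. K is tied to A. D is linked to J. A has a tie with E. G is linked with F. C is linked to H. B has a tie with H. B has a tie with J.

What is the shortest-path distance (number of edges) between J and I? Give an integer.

One shortest route is J – E – I, which uses 2 edges, and J and I are not directly tied, so nothing shorter exists. So d(J,I) = 2.

2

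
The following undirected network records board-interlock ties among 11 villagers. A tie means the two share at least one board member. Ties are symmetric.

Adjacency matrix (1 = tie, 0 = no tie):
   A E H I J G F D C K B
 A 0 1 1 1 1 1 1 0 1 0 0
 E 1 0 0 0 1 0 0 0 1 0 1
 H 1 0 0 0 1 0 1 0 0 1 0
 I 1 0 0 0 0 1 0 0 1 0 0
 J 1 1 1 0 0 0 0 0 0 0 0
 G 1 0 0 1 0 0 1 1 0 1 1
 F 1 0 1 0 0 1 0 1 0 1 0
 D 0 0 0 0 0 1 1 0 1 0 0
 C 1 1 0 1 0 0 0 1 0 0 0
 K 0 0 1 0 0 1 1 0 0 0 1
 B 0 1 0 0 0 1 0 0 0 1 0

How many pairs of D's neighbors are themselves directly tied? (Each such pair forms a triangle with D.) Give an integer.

1

D's neighbors: C, F, and G.
Neighbor pairs that are themselves tied: D–F–G. Each forms one triangle with D, for 1 in total.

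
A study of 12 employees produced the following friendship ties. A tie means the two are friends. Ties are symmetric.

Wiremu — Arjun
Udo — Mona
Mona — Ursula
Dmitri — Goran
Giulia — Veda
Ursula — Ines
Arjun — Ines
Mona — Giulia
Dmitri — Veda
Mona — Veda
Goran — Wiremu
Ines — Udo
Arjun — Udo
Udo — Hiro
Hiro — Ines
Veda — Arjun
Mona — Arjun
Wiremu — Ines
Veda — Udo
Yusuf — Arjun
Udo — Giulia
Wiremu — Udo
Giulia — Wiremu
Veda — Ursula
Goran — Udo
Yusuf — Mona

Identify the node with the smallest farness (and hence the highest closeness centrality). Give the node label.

Udo

Farness (sum of distances to all others) for each node — Arjun:16, Dmitri:23, Giulia:18, Goran:21, Hiro:22, Ines:18, Mona:16, Udo:14, Ursula:20, Veda:16, Wiremu:17, Yusuf:23.
The smallest farness is 14, for Udo, so Udo has the highest closeness.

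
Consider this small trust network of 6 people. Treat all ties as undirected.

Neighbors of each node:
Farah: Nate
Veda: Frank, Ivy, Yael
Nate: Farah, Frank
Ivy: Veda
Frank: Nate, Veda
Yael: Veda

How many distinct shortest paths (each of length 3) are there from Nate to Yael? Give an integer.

1

The shortest distance is 3, and the only length-3 path is Nate–Frank–Veda–Yael. So there is exactly 1 shortest path.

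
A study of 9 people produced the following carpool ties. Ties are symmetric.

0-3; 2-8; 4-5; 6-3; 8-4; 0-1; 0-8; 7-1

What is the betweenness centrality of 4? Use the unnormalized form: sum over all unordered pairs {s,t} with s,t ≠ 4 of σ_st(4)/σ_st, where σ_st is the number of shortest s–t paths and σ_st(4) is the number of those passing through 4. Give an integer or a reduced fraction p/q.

Pairs whose geodesics pass through 4 — 1–5: 1; 2–5: 1; 6–5: 1; 7–5: 1; 0–5: 1; 8–5: 1; 5–3: 1.
All other pairs contribute 0.
Summing the contributions gives betweenness(4) = 7.

7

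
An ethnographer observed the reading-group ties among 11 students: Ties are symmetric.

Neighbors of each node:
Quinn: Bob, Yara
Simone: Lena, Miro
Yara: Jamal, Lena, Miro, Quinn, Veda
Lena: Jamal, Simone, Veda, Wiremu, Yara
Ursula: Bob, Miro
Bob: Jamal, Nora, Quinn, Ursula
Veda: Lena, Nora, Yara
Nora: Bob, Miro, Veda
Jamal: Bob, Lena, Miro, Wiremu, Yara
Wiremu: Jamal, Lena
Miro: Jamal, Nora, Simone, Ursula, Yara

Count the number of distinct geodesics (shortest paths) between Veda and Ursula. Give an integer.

The shortest distance is 3. The length-3 paths are: Veda–Nora–Miro–Ursula; Veda–Yara–Miro–Ursula; Veda–Nora–Bob–Ursula.
That gives 3 distinct shortest paths.

3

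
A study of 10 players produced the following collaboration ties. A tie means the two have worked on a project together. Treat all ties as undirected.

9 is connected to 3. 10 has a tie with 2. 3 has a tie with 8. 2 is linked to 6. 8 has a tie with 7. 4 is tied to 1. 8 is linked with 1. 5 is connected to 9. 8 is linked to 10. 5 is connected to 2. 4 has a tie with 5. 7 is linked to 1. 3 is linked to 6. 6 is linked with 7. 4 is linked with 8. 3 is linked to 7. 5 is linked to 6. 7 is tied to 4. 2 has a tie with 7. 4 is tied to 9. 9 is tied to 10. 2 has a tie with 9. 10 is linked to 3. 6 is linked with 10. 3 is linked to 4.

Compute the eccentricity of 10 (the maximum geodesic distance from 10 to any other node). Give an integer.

2

Distances from 10: 1:2, 2:1, 3:1, 4:2, 5:2, 6:1, 7:2, 8:1, 9:1.
The largest is 2 (to 7, 1, 4, and 5), so the eccentricity of 10 is 2.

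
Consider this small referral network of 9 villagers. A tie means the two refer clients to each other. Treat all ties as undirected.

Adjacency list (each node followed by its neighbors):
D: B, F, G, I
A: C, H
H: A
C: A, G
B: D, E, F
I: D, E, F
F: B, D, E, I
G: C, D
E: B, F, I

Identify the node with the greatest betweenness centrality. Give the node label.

D

Unnormalized betweenness of each node: A:7, B:5/3, C:12, D:49/3, E:1/3, F:2, G:15, H:0, I:5/3.
D has the largest value, 49/3, making it the main broker — the node through which the most shortest paths run.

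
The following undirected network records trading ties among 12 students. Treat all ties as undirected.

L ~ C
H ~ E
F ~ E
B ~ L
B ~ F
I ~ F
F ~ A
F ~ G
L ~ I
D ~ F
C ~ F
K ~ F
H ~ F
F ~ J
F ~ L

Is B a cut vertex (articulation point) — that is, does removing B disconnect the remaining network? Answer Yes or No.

Even without B, every remaining node can still reach every other (the residual graph is connected), so B is not a cut vertex.

No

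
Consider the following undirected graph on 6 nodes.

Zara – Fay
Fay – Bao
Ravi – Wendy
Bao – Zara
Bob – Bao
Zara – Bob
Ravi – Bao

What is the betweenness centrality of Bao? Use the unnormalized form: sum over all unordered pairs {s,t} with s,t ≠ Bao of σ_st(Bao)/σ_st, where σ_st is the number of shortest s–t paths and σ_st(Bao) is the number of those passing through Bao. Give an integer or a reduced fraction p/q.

Pairs whose geodesics pass through Bao — Ravi–Bob: 1; Ravi–Fay: 1; Ravi–Zara: 1; Wendy–Bob: 1; Wendy–Fay: 1; Wendy–Zara: 1; Bob–Fay: 1/2.
All other pairs contribute 0.
Summing the contributions gives betweenness(Bao) = 13/2.

13/2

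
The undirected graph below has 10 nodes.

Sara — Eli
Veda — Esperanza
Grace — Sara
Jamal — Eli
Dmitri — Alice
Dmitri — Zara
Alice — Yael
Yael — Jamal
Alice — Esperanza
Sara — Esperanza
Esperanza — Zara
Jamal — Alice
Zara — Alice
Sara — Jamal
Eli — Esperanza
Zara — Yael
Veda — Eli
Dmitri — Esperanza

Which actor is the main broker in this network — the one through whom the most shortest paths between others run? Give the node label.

Unnormalized betweenness of each node: Alice:19/6, Dmitri:0, Eli:8/3, Esperanza:73/6, Grace:0, Jamal:29/6, Sara:25/3, Veda:0, Yael:1/2, Zara:4/3.
Esperanza has the largest value, 73/6, making it the main broker — the node through which the most shortest paths run.

Esperanza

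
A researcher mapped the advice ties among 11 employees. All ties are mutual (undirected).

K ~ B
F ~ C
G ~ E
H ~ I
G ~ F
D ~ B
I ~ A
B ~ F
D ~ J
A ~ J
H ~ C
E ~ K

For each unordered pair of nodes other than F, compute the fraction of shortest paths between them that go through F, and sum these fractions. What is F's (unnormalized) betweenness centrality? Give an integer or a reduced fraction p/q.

17

Pairs whose geodesics pass through F — C–J: 1/2; C–D: 1; C–B: 1; C–K: 1; C–E: 1; C–G: 1; H–D: 1/2; H–B: 1; H–K: 1; H–E: 1; H–G: 1; I–B: 1/2; I–K: 1/2; I–E: 1 … (+5 more pairs).
All other pairs contribute 0.
Summing the contributions gives betweenness(F) = 17.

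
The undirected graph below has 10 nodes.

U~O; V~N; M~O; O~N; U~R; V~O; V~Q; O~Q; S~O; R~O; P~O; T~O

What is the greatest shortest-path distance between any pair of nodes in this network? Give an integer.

2

Eccentricity of each node (its greatest distance to any other): M:2, N:2, O:1, P:2, Q:2, R:2, S:2, T:2, U:2, V:2.
The maximum eccentricity is 2, realized for instance by the pair S–M via S – O – M. So the diameter is 2.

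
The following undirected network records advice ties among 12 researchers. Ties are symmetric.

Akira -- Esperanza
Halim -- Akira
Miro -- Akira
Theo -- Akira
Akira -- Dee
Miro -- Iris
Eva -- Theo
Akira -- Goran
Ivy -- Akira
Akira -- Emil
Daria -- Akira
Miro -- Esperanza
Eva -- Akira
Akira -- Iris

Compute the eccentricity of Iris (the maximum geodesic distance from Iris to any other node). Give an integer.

2

Distances from Iris: Akira:1, Daria:2, Dee:2, Emil:2, Esperanza:2, Eva:2, Goran:2, Halim:2, Ivy:2, Miro:1, Theo:2.
The largest is 2 (to Eva, Theo, Ivy, Daria, Dee, Esperanza, Emil, Goran, and Halim), so the eccentricity of Iris is 2.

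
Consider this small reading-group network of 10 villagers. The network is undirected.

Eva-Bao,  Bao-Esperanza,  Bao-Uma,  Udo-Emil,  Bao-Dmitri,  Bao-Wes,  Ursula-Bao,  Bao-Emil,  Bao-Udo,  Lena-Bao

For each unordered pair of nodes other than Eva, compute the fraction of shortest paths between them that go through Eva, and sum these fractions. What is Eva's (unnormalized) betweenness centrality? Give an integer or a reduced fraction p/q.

No shortest path between any pair of other nodes passes through Eva.
Summing the contributions gives betweenness(Eva) = 0.

0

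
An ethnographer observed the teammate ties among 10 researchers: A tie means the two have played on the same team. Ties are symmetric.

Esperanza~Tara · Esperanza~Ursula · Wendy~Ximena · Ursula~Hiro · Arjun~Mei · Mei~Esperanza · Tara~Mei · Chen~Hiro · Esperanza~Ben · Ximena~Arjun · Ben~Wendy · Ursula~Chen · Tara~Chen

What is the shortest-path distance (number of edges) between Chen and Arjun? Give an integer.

One shortest route is Chen – Tara – Mei – Arjun, which uses 3 edges, and at distance 2 from Chen we only reach {Esperanza, Mei}, which does not include Arjun. So d(Chen,Arjun) = 3.

3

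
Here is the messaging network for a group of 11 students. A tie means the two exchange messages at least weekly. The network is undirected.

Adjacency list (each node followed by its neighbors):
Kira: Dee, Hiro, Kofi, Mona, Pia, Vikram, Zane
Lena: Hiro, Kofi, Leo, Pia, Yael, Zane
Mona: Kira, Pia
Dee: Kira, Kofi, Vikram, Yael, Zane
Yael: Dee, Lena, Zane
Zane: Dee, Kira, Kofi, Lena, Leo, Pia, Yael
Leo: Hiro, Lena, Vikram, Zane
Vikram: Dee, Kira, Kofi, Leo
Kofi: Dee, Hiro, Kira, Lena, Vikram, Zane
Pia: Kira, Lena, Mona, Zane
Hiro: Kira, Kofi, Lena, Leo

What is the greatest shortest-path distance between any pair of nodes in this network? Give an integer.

Eccentricity of each node (its greatest distance to any other): Dee:2, Hiro:2, Kira:2, Kofi:2, Lena:2, Leo:3, Mona:3, Pia:2, Vikram:2, Yael:3, Zane:2.
The maximum eccentricity is 3, realized for instance by the pair Mona–Yael via Mona – Pia – Lena – Yael. So the diameter is 3.

3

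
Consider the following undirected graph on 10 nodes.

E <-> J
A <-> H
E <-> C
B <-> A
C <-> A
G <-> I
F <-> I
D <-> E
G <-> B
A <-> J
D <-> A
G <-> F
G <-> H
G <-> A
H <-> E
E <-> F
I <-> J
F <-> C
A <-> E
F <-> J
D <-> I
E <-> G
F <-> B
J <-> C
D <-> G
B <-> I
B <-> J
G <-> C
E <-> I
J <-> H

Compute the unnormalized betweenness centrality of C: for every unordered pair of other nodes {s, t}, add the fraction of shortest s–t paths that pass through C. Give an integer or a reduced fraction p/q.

12/35

Pairs whose geodesics pass through C — F–A: 1/5; G–J: 1/7.
All other pairs contribute 0.
Summing the contributions gives betweenness(C) = 12/35.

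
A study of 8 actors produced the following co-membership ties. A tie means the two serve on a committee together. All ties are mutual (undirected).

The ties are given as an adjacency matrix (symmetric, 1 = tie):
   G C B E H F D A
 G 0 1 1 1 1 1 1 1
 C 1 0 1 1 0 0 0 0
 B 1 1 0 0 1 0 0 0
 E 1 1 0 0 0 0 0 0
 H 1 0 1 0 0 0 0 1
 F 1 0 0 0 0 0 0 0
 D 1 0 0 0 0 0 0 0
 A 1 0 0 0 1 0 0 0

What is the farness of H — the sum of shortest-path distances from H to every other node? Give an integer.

11

Distances from H: A:1, B:1, C:2, D:2, E:2, F:2, G:1.
Sum = 1 + 1 + 2 + 2 + 2 + 2 + 1 = 11.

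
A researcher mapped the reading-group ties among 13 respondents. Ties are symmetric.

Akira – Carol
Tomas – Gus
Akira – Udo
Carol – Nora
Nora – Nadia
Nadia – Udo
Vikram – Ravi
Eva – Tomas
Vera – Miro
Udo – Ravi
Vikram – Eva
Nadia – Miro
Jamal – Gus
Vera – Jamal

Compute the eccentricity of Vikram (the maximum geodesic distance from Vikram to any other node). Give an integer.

Distances from Vikram: Akira:3, Carol:4, Eva:1, Gus:3, Jamal:4, Miro:4, Nadia:3, Nora:4, Ravi:1, Tomas:2, Udo:2, Vera:5.
The largest is 5 (to Vera), so the eccentricity of Vikram is 5.

5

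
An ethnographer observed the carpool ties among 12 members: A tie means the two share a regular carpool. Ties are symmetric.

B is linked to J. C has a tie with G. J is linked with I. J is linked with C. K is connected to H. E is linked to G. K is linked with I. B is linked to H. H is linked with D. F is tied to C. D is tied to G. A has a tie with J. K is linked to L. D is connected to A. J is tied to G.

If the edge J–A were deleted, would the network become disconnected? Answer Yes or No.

Even without that edge, J still reaches A via J – G – D – A, so the network stays connected. Not a bridge.

No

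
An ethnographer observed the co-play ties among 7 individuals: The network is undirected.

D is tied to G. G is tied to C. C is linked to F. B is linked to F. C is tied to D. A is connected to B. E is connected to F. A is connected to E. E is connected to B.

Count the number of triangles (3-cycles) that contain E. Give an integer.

2

E's neighbors: A, B, and F.
Neighbor pairs that are themselves tied: E–A–B; E–B–F. Each forms one triangle with E, for 2 in total.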